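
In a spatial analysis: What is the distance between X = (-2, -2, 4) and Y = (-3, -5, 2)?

d = √[(x₂-x₁)² + (y₂-y₁)² + (z₂-z₁)²]
  = √[(-1)² + (-3)² + (-2)²]
  = √[1 + 9 + 4]
  = √14
  ≈ 3.742

3.742


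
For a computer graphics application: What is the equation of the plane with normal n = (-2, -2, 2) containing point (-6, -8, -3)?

The plane through P with normal n = (a, b, c) satisfies n·(r - P) = 0,
i.e. ax + by + cz = a·x₀ + b·y₀ + c·z₀.
d = (-2)·(-6) + (-2)·(-8) + 2·(-3)
  = 12 + 16 - 6
  = 22
Equation: -2x - 2y + 2z = 22

-2x - 2y + 2z = 22


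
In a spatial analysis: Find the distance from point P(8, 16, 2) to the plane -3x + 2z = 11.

distance = |a·x₀ + b·y₀ + c·z₀ - d| / √(a² + b² + c²)
  = |(-3)·8 + 0·16 + 2·2 - 11| / √((-3)² + 0² + 2²)
  = |-24 + 0 + 4 - 11| / √(9 + 0 + 4)
  = |-31| / √13
  = 31 / 3.606
  ≈ 8.598

8.598


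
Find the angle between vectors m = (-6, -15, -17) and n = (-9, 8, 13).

m·n = (-6)·(-9) + (-15)·8 + (-17)·13 = 54 - 120 - 221 = -287
|m| = √((-6)² + (-15)² + (-17)²) = √550 ≈ 23.45
|n| = √((-9)² + 8² + 13²) = √314 ≈ 17.72
cos θ = (m·n)/(|m||n|) = -287/(23.45·17.72) ≈ -0.6906
θ = arccos(-0.6906) ≈ 133.7°

133.7°


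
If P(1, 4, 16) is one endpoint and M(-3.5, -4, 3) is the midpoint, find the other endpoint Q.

Q = 2M - P
  = (2·(-3.5) - 1, 2·(-4) - 4, 2·3 - 16)
  = (-7 - 1, -8 - 4, 6 - 16)
  = (-8, -12, -10)

(-8, -12, -10)


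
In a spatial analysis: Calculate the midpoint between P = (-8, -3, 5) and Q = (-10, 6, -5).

M = ((x₁+x₂)/2, (y₁+y₂)/2, (z₁+z₂)/2)
  = ((-8 - 10)/2, (-3 + 6)/2, (5 - 5)/2)
  = (-18/2, 3/2, 0/2)
  = (-9, 1.5, 0)

(-9, 1.5, 0)


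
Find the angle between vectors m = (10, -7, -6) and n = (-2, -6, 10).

m·n = 10·(-2) + (-7)·(-6) + (-6)·10 = -20 + 42 - 60 = -38
|m| = √(10² + (-7)² + (-6)²) = √185 ≈ 13.6
|n| = √((-2)² + (-6)² + 10²) = √140 ≈ 11.83
cos θ = (m·n)/(|m||n|) = -38/(13.6·11.83) ≈ -0.2361
θ = arccos(-0.2361) ≈ 103.7°

103.7°


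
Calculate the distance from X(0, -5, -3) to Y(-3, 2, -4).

d = √[(x₂-x₁)² + (y₂-y₁)² + (z₂-z₁)²]
  = √[(-3)² + 7² + (-1)²]
  = √[9 + 49 + 1]
  = √59
  ≈ 7.681

7.681


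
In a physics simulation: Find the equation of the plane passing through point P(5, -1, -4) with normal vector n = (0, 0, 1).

The plane through P with normal n = (a, b, c) satisfies n·(r - P) = 0,
i.e. ax + by + cz = a·x₀ + b·y₀ + c·z₀.
d = 0·5 + 0·(-1) + 1·(-4)
  = 0 + 0 - 4
  = -4
Equation: z = -4

z = -4


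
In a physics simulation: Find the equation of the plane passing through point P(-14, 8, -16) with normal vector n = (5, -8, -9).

The plane through P with normal n = (a, b, c) satisfies n·(r - P) = 0,
i.e. ax + by + cz = a·x₀ + b·y₀ + c·z₀.
d = 5·(-14) + (-8)·8 + (-9)·(-16)
  = -70 - 64 + 144
  = 10
Equation: 5x - 8y - 9z = 10

5x - 8y - 9z = 10


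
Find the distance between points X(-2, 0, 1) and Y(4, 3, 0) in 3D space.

d = √[(x₂-x₁)² + (y₂-y₁)² + (z₂-z₁)²]
  = √[6² + 3² + (-1)²]
  = √[36 + 9 + 1]
  = √46
  ≈ 6.782

6.782


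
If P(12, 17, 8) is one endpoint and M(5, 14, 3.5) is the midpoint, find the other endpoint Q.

Q = 2M - P
  = (2·5 - 12, 2·14 - 17, 2·3.5 - 8)
  = (10 - 12, 28 - 17, 7 - 8)
  = (-2, 11, -1)

(-2, 11, -1)


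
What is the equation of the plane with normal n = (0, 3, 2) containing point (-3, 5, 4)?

The plane through P with normal n = (a, b, c) satisfies n·(r - P) = 0,
i.e. ax + by + cz = a·x₀ + b·y₀ + c·z₀.
d = 0·(-3) + 3·5 + 2·4
  = 0 + 15 + 8
  = 23
Equation: 3y + 2z = 23

3y + 2z = 23


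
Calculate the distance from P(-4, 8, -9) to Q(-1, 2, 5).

d = √[(x₂-x₁)² + (y₂-y₁)² + (z₂-z₁)²]
  = √[3² + (-6)² + 14²]
  = √[9 + 36 + 196]
  = √241
  ≈ 15.52

15.52


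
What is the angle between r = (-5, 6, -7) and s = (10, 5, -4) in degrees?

r·s = (-5)·10 + 6·5 + (-7)·(-4) = -50 + 30 + 28 = 8
|r| = √((-5)² + 6² + (-7)²) = √110 ≈ 10.49
|s| = √(10² + 5² + (-4)²) = √141 ≈ 11.87
cos θ = (r·s)/(|r||s|) = 8/(10.49·11.87) ≈ 0.06424
θ = arccos(0.06424) ≈ 86.32°

86.32°


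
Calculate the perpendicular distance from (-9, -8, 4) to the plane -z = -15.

distance = |a·x₀ + b·y₀ + c·z₀ - d| / √(a² + b² + c²)
  = |0·(-9) + 0·(-8) + (-1)·4 - (-15)| / √(0² + 0² + (-1)²)
  = |0 + 0 - 4 + 15| / √(0 + 0 + 1)
  = |11| / √1
  = 11 / 1
  ≈ 11

11


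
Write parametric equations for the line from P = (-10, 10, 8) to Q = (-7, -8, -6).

Direction vector d = Q - P = (-7 + 10, -8 - 10, -6 - 8) = (3, -18, -14)
Parametric form r = P + t·d:
x = -10 + 3t, y = 10 - 18t, z = 8 - 14t

x = -10 + 3t, y = 10 - 18t, z = 8 - 14t


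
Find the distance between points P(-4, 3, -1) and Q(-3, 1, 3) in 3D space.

d = √[(x₂-x₁)² + (y₂-y₁)² + (z₂-z₁)²]
  = √[1² + (-2)² + 4²]
  = √[1 + 4 + 16]
  = √21
  ≈ 4.583

4.583


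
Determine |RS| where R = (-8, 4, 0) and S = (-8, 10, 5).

d = √[(x₂-x₁)² + (y₂-y₁)² + (z₂-z₁)²]
  = √[0² + 6² + 5²]
  = √[0 + 36 + 25]
  = √61
  ≈ 7.81

7.81


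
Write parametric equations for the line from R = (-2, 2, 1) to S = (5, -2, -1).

Direction vector d = S - R = (5 + 2, -2 - 2, -1 - 1) = (7, -4, -2)
Parametric form r = R + t·d:
x = -2 + 7t, y = 2 - 4t, z = 1 - 2t

x = -2 + 7t, y = 2 - 4t, z = 1 - 2t


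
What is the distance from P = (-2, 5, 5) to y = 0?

distance = |a·x₀ + b·y₀ + c·z₀ - d| / √(a² + b² + c²)
  = |0·(-2) + 1·5 + 0·5 - 0| / √(0² + 1² + 0²)
  = |0 + 5 + 0 + 0| / √(0 + 1 + 0)
  = |5| / √1
  = 5 / 1
  ≈ 5

5


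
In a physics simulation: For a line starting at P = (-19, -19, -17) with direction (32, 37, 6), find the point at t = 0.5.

P(t) = P + t·d
  = (-19 + 32·0.5, -19 + 37·0.5, -17 + 6·0.5)
  = (-19 + 16, -19 + 18.5, -17 + 3)
  = (-3, -0.5, -14)

(-3, -0.5, -14)


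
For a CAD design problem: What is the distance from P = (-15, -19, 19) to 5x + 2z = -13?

distance = |a·x₀ + b·y₀ + c·z₀ - d| / √(a² + b² + c²)
  = |5·(-15) + 0·(-19) + 2·19 - (-13)| / √(5² + 0² + 2²)
  = |-75 + 0 + 38 + 13| / √(25 + 0 + 4)
  = |-24| / √29
  = 24 / 5.385
  ≈ 4.457

4.457


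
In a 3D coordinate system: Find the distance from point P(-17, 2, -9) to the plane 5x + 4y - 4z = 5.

distance = |a·x₀ + b·y₀ + c·z₀ - d| / √(a² + b² + c²)
  = |5·(-17) + 4·2 + (-4)·(-9) - 5| / √(5² + 4² + (-4)²)
  = |-85 + 8 + 36 - 5| / √(25 + 16 + 16)
  = |-46| / √57
  = 46 / 7.55
  ≈ 6.093

6.093


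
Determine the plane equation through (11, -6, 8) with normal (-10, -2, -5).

The plane through P with normal n = (a, b, c) satisfies n·(r - P) = 0,
i.e. ax + by + cz = a·x₀ + b·y₀ + c·z₀.
d = (-10)·11 + (-2)·(-6) + (-5)·8
  = -110 + 12 - 40
  = -138
Equation: -10x - 2y - 5z = -138

-10x - 2y - 5z = -138


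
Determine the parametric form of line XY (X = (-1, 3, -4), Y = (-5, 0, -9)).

Direction vector d = Y - X = (-5 + 1, 0 - 3, -9 + 4) = (-4, -3, -5)
Parametric form r = X + t·d:
x = -1 - 4t, y = 3 - 3t, z = -4 - 5t

x = -1 - 4t, y = 3 - 3t, z = -4 - 5t


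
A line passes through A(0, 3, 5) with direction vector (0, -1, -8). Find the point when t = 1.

P(t) = A + t·d
  = (0 + 0·1, 3 + (-1)·1, 5 + (-8)·1)
  = (0 + 0, 3 - 1, 5 - 8)
  = (0, 2, -3)

(0, 2, -3)


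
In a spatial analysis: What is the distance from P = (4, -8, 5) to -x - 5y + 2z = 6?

distance = |a·x₀ + b·y₀ + c·z₀ - d| / √(a² + b² + c²)
  = |(-1)·4 + (-5)·(-8) + 2·5 - 6| / √((-1)² + (-5)² + 2²)
  = |-4 + 40 + 10 - 6| / √(1 + 25 + 4)
  = |40| / √30
  = 40 / 5.477
  ≈ 7.303

7.303


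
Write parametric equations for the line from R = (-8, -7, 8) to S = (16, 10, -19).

Direction vector d = S - R = (16 + 8, 10 + 7, -19 - 8) = (24, 17, -27)
Parametric form r = R + t·d:
x = -8 + 24t, y = -7 + 17t, z = 8 - 27t

x = -8 + 24t, y = -7 + 17t, z = 8 - 27t


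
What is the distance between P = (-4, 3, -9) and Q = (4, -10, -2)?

d = √[(x₂-x₁)² + (y₂-y₁)² + (z₂-z₁)²]
  = √[8² + (-13)² + 7²]
  = √[64 + 169 + 49]
  = √282
  ≈ 16.79

16.79


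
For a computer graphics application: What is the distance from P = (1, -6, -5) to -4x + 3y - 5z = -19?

distance = |a·x₀ + b·y₀ + c·z₀ - d| / √(a² + b² + c²)
  = |(-4)·1 + 3·(-6) + (-5)·(-5) - (-19)| / √((-4)² + 3² + (-5)²)
  = |-4 - 18 + 25 + 19| / √(16 + 9 + 25)
  = |22| / √50
  = 22 / 7.071
  ≈ 3.111

3.111


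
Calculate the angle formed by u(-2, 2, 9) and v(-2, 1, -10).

u·v = (-2)·(-2) + 2·1 + 9·(-10) = 4 + 2 - 90 = -84
|u| = √((-2)² + 2² + 9²) = √89 ≈ 9.434
|v| = √((-2)² + 1² + (-10)²) = √105 ≈ 10.25
cos θ = (u·v)/(|u||v|) = -84/(9.434·10.25) ≈ -0.8689
θ = arccos(-0.8689) ≈ 150.3°

150.3°


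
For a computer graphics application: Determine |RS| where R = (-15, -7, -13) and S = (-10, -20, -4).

d = √[(x₂-x₁)² + (y₂-y₁)² + (z₂-z₁)²]
  = √[5² + (-13)² + 9²]
  = √[25 + 169 + 81]
  = √275
  ≈ 16.58

16.58


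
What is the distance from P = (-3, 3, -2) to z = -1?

distance = |a·x₀ + b·y₀ + c·z₀ - d| / √(a² + b² + c²)
  = |0·(-3) + 0·3 + 1·(-2) - (-1)| / √(0² + 0² + 1²)
  = |0 + 0 - 2 + 1| / √(0 + 0 + 1)
  = |-1| / √1
  = 1 / 1
  ≈ 1

1


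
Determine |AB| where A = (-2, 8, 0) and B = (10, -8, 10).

d = √[(x₂-x₁)² + (y₂-y₁)² + (z₂-z₁)²]
  = √[12² + (-16)² + 10²]
  = √[144 + 256 + 100]
  = √500
  ≈ 22.36

22.36


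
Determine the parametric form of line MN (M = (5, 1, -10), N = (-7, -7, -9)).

Direction vector d = N - M = (-7 - 5, -7 - 1, -9 + 10) = (-12, -8, 1)
Parametric form r = M + t·d:
x = 5 - 12t, y = 1 - 8t, z = -10 + t

x = 5 - 12t, y = 1 - 8t, z = -10 + t


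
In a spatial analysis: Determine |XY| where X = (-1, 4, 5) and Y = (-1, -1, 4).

d = √[(x₂-x₁)² + (y₂-y₁)² + (z₂-z₁)²]
  = √[0² + (-5)² + (-1)²]
  = √[0 + 25 + 1]
  = √26
  ≈ 5.099

5.099


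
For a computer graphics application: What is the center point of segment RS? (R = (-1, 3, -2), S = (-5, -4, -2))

M = ((x₁+x₂)/2, (y₁+y₂)/2, (z₁+z₂)/2)
  = ((-1 - 5)/2, (3 - 4)/2, (-2 - 2)/2)
  = (-6/2, -1/2, -4/2)
  = (-3, -0.5, -2)

(-3, -0.5, -2)


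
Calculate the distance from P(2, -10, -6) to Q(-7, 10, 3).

d = √[(x₂-x₁)² + (y₂-y₁)² + (z₂-z₁)²]
  = √[(-9)² + 20² + 9²]
  = √[81 + 400 + 81]
  = √562
  ≈ 23.71

23.71


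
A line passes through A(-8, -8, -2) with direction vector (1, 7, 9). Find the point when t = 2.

P(t) = A + t·d
  = (-8 + 1·2, -8 + 7·2, -2 + 9·2)
  = (-8 + 2, -8 + 14, -2 + 18)
  = (-6, 6, 16)

(-6, 6, 16)


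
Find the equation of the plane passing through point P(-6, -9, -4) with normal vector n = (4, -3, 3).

The plane through P with normal n = (a, b, c) satisfies n·(r - P) = 0,
i.e. ax + by + cz = a·x₀ + b·y₀ + c·z₀.
d = 4·(-6) + (-3)·(-9) + 3·(-4)
  = -24 + 27 - 12
  = -9
Equation: 4x - 3y + 3z = -9

4x - 3y + 3z = -9


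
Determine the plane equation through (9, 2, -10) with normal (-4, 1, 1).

The plane through P with normal n = (a, b, c) satisfies n·(r - P) = 0,
i.e. ax + by + cz = a·x₀ + b·y₀ + c·z₀.
d = (-4)·9 + 1·2 + 1·(-10)
  = -36 + 2 - 10
  = -44
Equation: -4x + y + z = -44

-4x + y + z = -44


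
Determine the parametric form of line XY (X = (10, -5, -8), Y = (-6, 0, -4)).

Direction vector d = Y - X = (-6 - 10, 0 + 5, -4 + 8) = (-16, 5, 4)
Parametric form r = X + t·d:
x = 10 - 16t, y = -5 + 5t, z = -8 + 4t

x = 10 - 16t, y = -5 + 5t, z = -8 + 4t


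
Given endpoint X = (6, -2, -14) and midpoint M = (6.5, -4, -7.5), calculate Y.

Y = 2M - X
  = (2·6.5 - 6, 2·(-4) - (-2), 2·(-7.5) - (-14))
  = (13 - 6, -8 + 2, -15 + 14)
  = (7, -6, -1)

(7, -6, -1)


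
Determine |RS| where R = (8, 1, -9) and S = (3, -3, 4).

d = √[(x₂-x₁)² + (y₂-y₁)² + (z₂-z₁)²]
  = √[(-5)² + (-4)² + 13²]
  = √[25 + 16 + 169]
  = √210
  ≈ 14.49

14.49


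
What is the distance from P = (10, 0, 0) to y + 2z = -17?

distance = |a·x₀ + b·y₀ + c·z₀ - d| / √(a² + b² + c²)
  = |0·10 + 1·0 + 2·0 - (-17)| / √(0² + 1² + 2²)
  = |0 + 0 + 0 + 17| / √(0 + 1 + 4)
  = |17| / √5
  = 17 / 2.236
  ≈ 7.603

7.603


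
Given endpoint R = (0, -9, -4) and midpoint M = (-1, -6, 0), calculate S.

S = 2M - R
  = (2·(-1) - 0, 2·(-6) - (-9), 2·0 - (-4))
  = (-2 + 0, -12 + 9, 0 + 4)
  = (-2, -3, 4)

(-2, -3, 4)


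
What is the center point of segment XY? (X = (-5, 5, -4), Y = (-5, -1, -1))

M = ((x₁+x₂)/2, (y₁+y₂)/2, (z₁+z₂)/2)
  = ((-5 - 5)/2, (5 - 1)/2, (-4 - 1)/2)
  = (-10/2, 4/2, -5/2)
  = (-5, 2, -2.5)

(-5, 2, -2.5)


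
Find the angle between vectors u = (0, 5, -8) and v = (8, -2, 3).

u·v = 0·8 + 5·(-2) + (-8)·3 = 0 - 10 - 24 = -34
|u| = √(0² + 5² + (-8)²) = √89 ≈ 9.434
|v| = √(8² + (-2)² + 3²) = √77 ≈ 8.775
cos θ = (u·v)/(|u||v|) = -34/(9.434·8.775) ≈ -0.4107
θ = arccos(-0.4107) ≈ 114.2°

114.2°


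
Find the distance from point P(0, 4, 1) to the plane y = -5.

distance = |a·x₀ + b·y₀ + c·z₀ - d| / √(a² + b² + c²)
  = |0·0 + 1·4 + 0·1 - (-5)| / √(0² + 1² + 0²)
  = |0 + 4 + 0 + 5| / √(0 + 1 + 0)
  = |9| / √1
  = 9 / 1
  ≈ 9

9


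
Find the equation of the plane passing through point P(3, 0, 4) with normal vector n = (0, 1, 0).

The plane through P with normal n = (a, b, c) satisfies n·(r - P) = 0,
i.e. ax + by + cz = a·x₀ + b·y₀ + c·z₀.
d = 0·3 + 1·0 + 0·4
  = 0 + 0 + 0
  = 0
Equation: y = 0

y = 0


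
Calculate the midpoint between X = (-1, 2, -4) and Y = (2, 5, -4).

M = ((x₁+x₂)/2, (y₁+y₂)/2, (z₁+z₂)/2)
  = ((-1 + 2)/2, (2 + 5)/2, (-4 - 4)/2)
  = (1/2, 7/2, -8/2)
  = (0.5, 3.5, -4)

(0.5, 3.5, -4)


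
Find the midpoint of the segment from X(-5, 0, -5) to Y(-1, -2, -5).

M = ((x₁+x₂)/2, (y₁+y₂)/2, (z₁+z₂)/2)
  = ((-5 - 1)/2, (0 - 2)/2, (-5 - 5)/2)
  = (-6/2, -2/2, -10/2)
  = (-3, -1, -5)

(-3, -1, -5)


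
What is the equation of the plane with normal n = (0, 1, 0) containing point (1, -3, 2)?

The plane through P with normal n = (a, b, c) satisfies n·(r - P) = 0,
i.e. ax + by + cz = a·x₀ + b·y₀ + c·z₀.
d = 0·1 + 1·(-3) + 0·2
  = 0 - 3 + 0
  = -3
Equation: y = -3

y = -3


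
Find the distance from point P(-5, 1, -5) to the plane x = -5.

distance = |a·x₀ + b·y₀ + c·z₀ - d| / √(a² + b² + c²)
  = |1·(-5) + 0·1 + 0·(-5) - (-5)| / √(1² + 0² + 0²)
  = |-5 + 0 + 0 + 5| / √(1 + 0 + 0)
  = |0| / √1
  = 0 / 1
  ≈ 0

0


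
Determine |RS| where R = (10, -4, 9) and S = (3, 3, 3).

d = √[(x₂-x₁)² + (y₂-y₁)² + (z₂-z₁)²]
  = √[(-7)² + 7² + (-6)²]
  = √[49 + 49 + 36]
  = √134
  ≈ 11.58

11.58


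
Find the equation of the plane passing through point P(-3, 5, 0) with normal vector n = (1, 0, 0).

The plane through P with normal n = (a, b, c) satisfies n·(r - P) = 0,
i.e. ax + by + cz = a·x₀ + b·y₀ + c·z₀.
d = 1·(-3) + 0·5 + 0·0
  = -3 + 0 + 0
  = -3
Equation: x = -3

x = -3


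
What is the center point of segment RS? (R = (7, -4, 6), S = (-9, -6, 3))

M = ((x₁+x₂)/2, (y₁+y₂)/2, (z₁+z₂)/2)
  = ((7 - 9)/2, (-4 - 6)/2, (6 + 3)/2)
  = (-2/2, -10/2, 9/2)
  = (-1, -5, 4.5)

(-1, -5, 4.5)


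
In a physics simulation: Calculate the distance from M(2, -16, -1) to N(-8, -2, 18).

d = √[(x₂-x₁)² + (y₂-y₁)² + (z₂-z₁)²]
  = √[(-10)² + 14² + 19²]
  = √[100 + 196 + 361]
  = √657
  ≈ 25.63

25.63


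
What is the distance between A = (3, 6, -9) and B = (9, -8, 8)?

d = √[(x₂-x₁)² + (y₂-y₁)² + (z₂-z₁)²]
  = √[6² + (-14)² + 17²]
  = √[36 + 196 + 289]
  = √521
  ≈ 22.83

22.83


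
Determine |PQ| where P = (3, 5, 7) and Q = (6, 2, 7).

d = √[(x₂-x₁)² + (y₂-y₁)² + (z₂-z₁)²]
  = √[3² + (-3)² + 0²]
  = √[9 + 9 + 0]
  = √18
  ≈ 4.243

4.243


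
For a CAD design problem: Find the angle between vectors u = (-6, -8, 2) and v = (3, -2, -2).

u·v = (-6)·3 + (-8)·(-2) + 2·(-2) = -18 + 16 - 4 = -6
|u| = √((-6)² + (-8)² + 2²) = √104 ≈ 10.2
|v| = √(3² + (-2)² + (-2)²) = √17 ≈ 4.123
cos θ = (u·v)/(|u||v|) = -6/(10.2·4.123) ≈ -0.1427
θ = arccos(-0.1427) ≈ 98.2°

98.2°


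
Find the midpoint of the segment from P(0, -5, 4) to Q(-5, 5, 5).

M = ((x₁+x₂)/2, (y₁+y₂)/2, (z₁+z₂)/2)
  = ((0 - 5)/2, (-5 + 5)/2, (4 + 5)/2)
  = (-5/2, 0/2, 9/2)
  = (-2.5, 0, 4.5)

(-2.5, 0, 4.5)


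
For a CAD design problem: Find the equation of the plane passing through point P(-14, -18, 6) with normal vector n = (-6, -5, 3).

The plane through P with normal n = (a, b, c) satisfies n·(r - P) = 0,
i.e. ax + by + cz = a·x₀ + b·y₀ + c·z₀.
d = (-6)·(-14) + (-5)·(-18) + 3·6
  = 84 + 90 + 18
  = 192
Equation: -6x - 5y + 3z = 192

-6x - 5y + 3z = 192


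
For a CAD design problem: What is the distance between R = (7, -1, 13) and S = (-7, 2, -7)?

d = √[(x₂-x₁)² + (y₂-y₁)² + (z₂-z₁)²]
  = √[(-14)² + 3² + (-20)²]
  = √[196 + 9 + 400]
  = √605
  ≈ 24.6

24.6


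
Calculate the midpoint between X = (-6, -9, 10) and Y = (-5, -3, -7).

M = ((x₁+x₂)/2, (y₁+y₂)/2, (z₁+z₂)/2)
  = ((-6 - 5)/2, (-9 - 3)/2, (10 - 7)/2)
  = (-11/2, -12/2, 3/2)
  = (-5.5, -6, 1.5)

(-5.5, -6, 1.5)


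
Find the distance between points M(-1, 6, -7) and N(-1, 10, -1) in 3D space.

d = √[(x₂-x₁)² + (y₂-y₁)² + (z₂-z₁)²]
  = √[0² + 4² + 6²]
  = √[0 + 16 + 36]
  = √52
  ≈ 7.211

7.211


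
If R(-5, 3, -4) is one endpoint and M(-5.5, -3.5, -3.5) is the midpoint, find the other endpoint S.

S = 2M - R
  = (2·(-5.5) - (-5), 2·(-3.5) - 3, 2·(-3.5) - (-4))
  = (-11 + 5, -7 - 3, -7 + 4)
  = (-6, -10, -3)

(-6, -10, -3)


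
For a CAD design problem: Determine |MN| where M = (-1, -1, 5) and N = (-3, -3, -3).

d = √[(x₂-x₁)² + (y₂-y₁)² + (z₂-z₁)²]
  = √[(-2)² + (-2)² + (-8)²]
  = √[4 + 4 + 64]
  = √72
  ≈ 8.485

8.485


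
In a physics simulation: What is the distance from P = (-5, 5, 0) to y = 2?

distance = |a·x₀ + b·y₀ + c·z₀ - d| / √(a² + b² + c²)
  = |0·(-5) + 1·5 + 0·0 - 2| / √(0² + 1² + 0²)
  = |0 + 5 + 0 - 2| / √(0 + 1 + 0)
  = |3| / √1
  = 3 / 1
  ≈ 3

3


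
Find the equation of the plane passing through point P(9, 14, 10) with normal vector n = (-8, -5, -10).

The plane through P with normal n = (a, b, c) satisfies n·(r - P) = 0,
i.e. ax + by + cz = a·x₀ + b·y₀ + c·z₀.
d = (-8)·9 + (-5)·14 + (-10)·10
  = -72 - 70 - 100
  = -242
Equation: -8x - 5y - 10z = -242

-8x - 5y - 10z = -242


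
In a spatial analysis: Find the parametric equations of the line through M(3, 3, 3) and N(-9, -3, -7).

Direction vector d = N - M = (-9 - 3, -3 - 3, -7 - 3) = (-12, -6, -10)
Parametric form r = M + t·d:
x = 3 - 12t, y = 3 - 6t, z = 3 - 10t

x = 3 - 12t, y = 3 - 6t, z = 3 - 10t


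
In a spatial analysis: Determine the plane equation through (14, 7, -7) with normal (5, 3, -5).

The plane through P with normal n = (a, b, c) satisfies n·(r - P) = 0,
i.e. ax + by + cz = a·x₀ + b·y₀ + c·z₀.
d = 5·14 + 3·7 + (-5)·(-7)
  = 70 + 21 + 35
  = 126
Equation: 5x + 3y - 5z = 126

5x + 3y - 5z = 126


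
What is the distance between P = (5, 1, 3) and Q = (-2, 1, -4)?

d = √[(x₂-x₁)² + (y₂-y₁)² + (z₂-z₁)²]
  = √[(-7)² + 0² + (-7)²]
  = √[49 + 0 + 49]
  = √98
  ≈ 9.899

9.899


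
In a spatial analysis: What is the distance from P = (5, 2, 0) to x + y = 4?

distance = |a·x₀ + b·y₀ + c·z₀ - d| / √(a² + b² + c²)
  = |1·5 + 1·2 + 0·0 - 4| / √(1² + 1² + 0²)
  = |5 + 2 + 0 - 4| / √(1 + 1 + 0)
  = |3| / √2
  = 3 / 1.414
  ≈ 2.121

2.121


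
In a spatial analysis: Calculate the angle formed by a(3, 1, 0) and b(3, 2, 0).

a·b = 3·3 + 1·2 + 0·0 = 9 + 2 + 0 = 11
|a| = √(3² + 1² + 0²) = √10 ≈ 3.162
|b| = √(3² + 2² + 0²) = √13 ≈ 3.606
cos θ = (a·b)/(|a||b|) = 11/(3.162·3.606) ≈ 0.9648
θ = arccos(0.9648) ≈ 15.26°

15.26°


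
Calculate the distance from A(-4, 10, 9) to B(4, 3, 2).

d = √[(x₂-x₁)² + (y₂-y₁)² + (z₂-z₁)²]
  = √[8² + (-7)² + (-7)²]
  = √[64 + 49 + 49]
  = √162
  ≈ 12.73

12.73


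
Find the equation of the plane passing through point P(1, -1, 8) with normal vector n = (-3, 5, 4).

The plane through P with normal n = (a, b, c) satisfies n·(r - P) = 0,
i.e. ax + by + cz = a·x₀ + b·y₀ + c·z₀.
d = (-3)·1 + 5·(-1) + 4·8
  = -3 - 5 + 32
  = 24
Equation: -3x + 5y + 4z = 24

-3x + 5y + 4z = 24


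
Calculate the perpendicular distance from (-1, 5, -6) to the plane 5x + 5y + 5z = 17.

distance = |a·x₀ + b·y₀ + c·z₀ - d| / √(a² + b² + c²)
  = |5·(-1) + 5·5 + 5·(-6) - 17| / √(5² + 5² + 5²)
  = |-5 + 25 - 30 - 17| / √(25 + 25 + 25)
  = |-27| / √75
  = 27 / 8.66
  ≈ 3.118

3.118


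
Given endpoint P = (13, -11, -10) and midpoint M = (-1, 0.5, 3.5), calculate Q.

Q = 2M - P
  = (2·(-1) - 13, 2·0.5 - (-11), 2·3.5 - (-10))
  = (-2 - 13, 1 + 11, 7 + 10)
  = (-15, 12, 17)

(-15, 12, 17)


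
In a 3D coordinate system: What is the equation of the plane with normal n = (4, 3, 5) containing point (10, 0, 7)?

The plane through P with normal n = (a, b, c) satisfies n·(r - P) = 0,
i.e. ax + by + cz = a·x₀ + b·y₀ + c·z₀.
d = 4·10 + 3·0 + 5·7
  = 40 + 0 + 35
  = 75
Equation: 4x + 3y + 5z = 75

4x + 3y + 5z = 75


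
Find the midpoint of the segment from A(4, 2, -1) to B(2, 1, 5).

M = ((x₁+x₂)/2, (y₁+y₂)/2, (z₁+z₂)/2)
  = ((4 + 2)/2, (2 + 1)/2, (-1 + 5)/2)
  = (6/2, 3/2, 4/2)
  = (3, 1.5, 2)

(3, 1.5, 2)


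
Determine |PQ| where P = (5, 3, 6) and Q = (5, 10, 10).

d = √[(x₂-x₁)² + (y₂-y₁)² + (z₂-z₁)²]
  = √[0² + 7² + 4²]
  = √[0 + 49 + 16]
  = √65
  ≈ 8.062

8.062


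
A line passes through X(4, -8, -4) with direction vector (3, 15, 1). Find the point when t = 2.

P(t) = X + t·d
  = (4 + 3·2, -8 + 15·2, -4 + 1·2)
  = (4 + 6, -8 + 30, -4 + 2)
  = (10, 22, -2)

(10, 22, -2)


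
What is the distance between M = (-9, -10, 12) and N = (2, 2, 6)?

d = √[(x₂-x₁)² + (y₂-y₁)² + (z₂-z₁)²]
  = √[11² + 12² + (-6)²]
  = √[121 + 144 + 36]
  = √301
  ≈ 17.35

17.35


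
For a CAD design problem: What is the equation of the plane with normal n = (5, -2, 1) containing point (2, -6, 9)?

The plane through P with normal n = (a, b, c) satisfies n·(r - P) = 0,
i.e. ax + by + cz = a·x₀ + b·y₀ + c·z₀.
d = 5·2 + (-2)·(-6) + 1·9
  = 10 + 12 + 9
  = 31
Equation: 5x - 2y + z = 31

5x - 2y + z = 31


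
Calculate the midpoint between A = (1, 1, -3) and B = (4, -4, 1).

M = ((x₁+x₂)/2, (y₁+y₂)/2, (z₁+z₂)/2)
  = ((1 + 4)/2, (1 - 4)/2, (-3 + 1)/2)
  = (5/2, -3/2, -2/2)
  = (2.5, -1.5, -1)

(2.5, -1.5, -1)


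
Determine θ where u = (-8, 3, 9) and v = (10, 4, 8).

u·v = (-8)·10 + 3·4 + 9·8 = -80 + 12 + 72 = 4
|u| = √((-8)² + 3² + 9²) = √154 ≈ 12.41
|v| = √(10² + 4² + 8²) = √180 ≈ 13.42
cos θ = (u·v)/(|u||v|) = 4/(12.41·13.42) ≈ 0.02402
θ = arccos(0.02402) ≈ 88.62°

88.62°


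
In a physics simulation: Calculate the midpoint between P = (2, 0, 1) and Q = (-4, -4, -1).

M = ((x₁+x₂)/2, (y₁+y₂)/2, (z₁+z₂)/2)
  = ((2 - 4)/2, (0 - 4)/2, (1 - 1)/2)
  = (-2/2, -4/2, 0/2)
  = (-1, -2, 0)

(-1, -2, 0)


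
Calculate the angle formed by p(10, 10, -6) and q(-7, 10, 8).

p·q = 10·(-7) + 10·10 + (-6)·8 = -70 + 100 - 48 = -18
|p| = √(10² + 10² + (-6)²) = √236 ≈ 15.36
|q| = √((-7)² + 10² + 8²) = √213 ≈ 14.59
cos θ = (p·q)/(|p||q|) = -18/(15.36·14.59) ≈ -0.08028
θ = arccos(-0.08028) ≈ 94.6°

94.6°


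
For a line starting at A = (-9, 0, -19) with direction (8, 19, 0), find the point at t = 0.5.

P(t) = A + t·d
  = (-9 + 8·0.5, 0 + 19·0.5, -19 + 0·0.5)
  = (-9 + 4, 0 + 9.5, -19 + 0)
  = (-5, 9.5, -19)

(-5, 9.5, -19)


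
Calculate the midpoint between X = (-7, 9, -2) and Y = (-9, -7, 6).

M = ((x₁+x₂)/2, (y₁+y₂)/2, (z₁+z₂)/2)
  = ((-7 - 9)/2, (9 - 7)/2, (-2 + 6)/2)
  = (-16/2, 2/2, 4/2)
  = (-8, 1, 2)

(-8, 1, 2)


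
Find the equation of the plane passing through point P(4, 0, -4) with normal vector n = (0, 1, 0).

The plane through P with normal n = (a, b, c) satisfies n·(r - P) = 0,
i.e. ax + by + cz = a·x₀ + b·y₀ + c·z₀.
d = 0·4 + 1·0 + 0·(-4)
  = 0 + 0 + 0
  = 0
Equation: y = 0

y = 0


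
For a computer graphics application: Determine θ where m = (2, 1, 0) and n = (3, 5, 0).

m·n = 2·3 + 1·5 + 0·0 = 6 + 5 + 0 = 11
|m| = √(2² + 1² + 0²) = √5 ≈ 2.236
|n| = √(3² + 5² + 0²) = √34 ≈ 5.831
cos θ = (m·n)/(|m||n|) = 11/(2.236·5.831) ≈ 0.8437
θ = arccos(0.8437) ≈ 32.47°

32.47°


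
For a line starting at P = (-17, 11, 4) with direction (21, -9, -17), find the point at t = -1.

P(t) = P + t·d
  = (-17 + 21·(-1), 11 + (-9)·(-1), 4 + (-17)·(-1))
  = (-17 - 21, 11 + 9, 4 + 17)
  = (-38, 20, 21)

(-38, 20, 21)


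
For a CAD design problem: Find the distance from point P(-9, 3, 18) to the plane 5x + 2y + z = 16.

distance = |a·x₀ + b·y₀ + c·z₀ - d| / √(a² + b² + c²)
  = |5·(-9) + 2·3 + 1·18 - 16| / √(5² + 2² + 1²)
  = |-45 + 6 + 18 - 16| / √(25 + 4 + 1)
  = |-37| / √30
  = 37 / 5.477
  ≈ 6.755

6.755


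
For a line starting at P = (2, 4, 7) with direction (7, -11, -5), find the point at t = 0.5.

P(t) = P + t·d
  = (2 + 7·0.5, 4 + (-11)·0.5, 7 + (-5)·0.5)
  = (2 + 3.5, 4 - 5.5, 7 - 2.5)
  = (5.5, -1.5, 4.5)

(5.5, -1.5, 4.5)


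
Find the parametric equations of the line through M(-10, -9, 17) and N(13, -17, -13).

Direction vector d = N - M = (13 + 10, -17 + 9, -13 - 17) = (23, -8, -30)
Parametric form r = M + t·d:
x = -10 + 23t, y = -9 - 8t, z = 17 - 30t

x = -10 + 23t, y = -9 - 8t, z = 17 - 30t


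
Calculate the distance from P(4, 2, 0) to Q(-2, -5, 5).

d = √[(x₂-x₁)² + (y₂-y₁)² + (z₂-z₁)²]
  = √[(-6)² + (-7)² + 5²]
  = √[36 + 49 + 25]
  = √110
  ≈ 10.49

10.49


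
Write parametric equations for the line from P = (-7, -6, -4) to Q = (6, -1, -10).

Direction vector d = Q - P = (6 + 7, -1 + 6, -10 + 4) = (13, 5, -6)
Parametric form r = P + t·d:
x = -7 + 13t, y = -6 + 5t, z = -4 - 6t

x = -7 + 13t, y = -6 + 5t, z = -4 - 6t


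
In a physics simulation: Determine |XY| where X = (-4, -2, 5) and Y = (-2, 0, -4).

d = √[(x₂-x₁)² + (y₂-y₁)² + (z₂-z₁)²]
  = √[2² + 2² + (-9)²]
  = √[4 + 4 + 81]
  = √89
  ≈ 9.434

9.434


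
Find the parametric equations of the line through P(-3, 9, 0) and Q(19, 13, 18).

Direction vector d = Q - P = (19 + 3, 13 - 9, 18 + 0) = (22, 4, 18)
Parametric form r = P + t·d:
x = -3 + 22t, y = 9 + 4t, z = 0 + 18t

x = -3 + 22t, y = 9 + 4t, z = 0 + 18t


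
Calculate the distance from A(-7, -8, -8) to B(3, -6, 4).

d = √[(x₂-x₁)² + (y₂-y₁)² + (z₂-z₁)²]
  = √[10² + 2² + 12²]
  = √[100 + 4 + 144]
  = √248
  ≈ 15.75

15.75


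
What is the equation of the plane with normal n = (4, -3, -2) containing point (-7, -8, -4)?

The plane through P with normal n = (a, b, c) satisfies n·(r - P) = 0,
i.e. ax + by + cz = a·x₀ + b·y₀ + c·z₀.
d = 4·(-7) + (-3)·(-8) + (-2)·(-4)
  = -28 + 24 + 8
  = 4
Equation: 4x - 3y - 2z = 4

4x - 3y - 2z = 4


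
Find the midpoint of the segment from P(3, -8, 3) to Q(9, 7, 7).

M = ((x₁+x₂)/2, (y₁+y₂)/2, (z₁+z₂)/2)
  = ((3 + 9)/2, (-8 + 7)/2, (3 + 7)/2)
  = (12/2, -1/2, 10/2)
  = (6, -0.5, 5)

(6, -0.5, 5)


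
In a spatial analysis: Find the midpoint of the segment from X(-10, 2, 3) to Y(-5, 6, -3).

M = ((x₁+x₂)/2, (y₁+y₂)/2, (z₁+z₂)/2)
  = ((-10 - 5)/2, (2 + 6)/2, (3 - 3)/2)
  = (-15/2, 8/2, 0/2)
  = (-7.5, 4, 0)

(-7.5, 4, 0)


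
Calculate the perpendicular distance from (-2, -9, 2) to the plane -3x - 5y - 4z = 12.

distance = |a·x₀ + b·y₀ + c·z₀ - d| / √(a² + b² + c²)
  = |(-3)·(-2) + (-5)·(-9) + (-4)·2 - 12| / √((-3)² + (-5)² + (-4)²)
  = |6 + 45 - 8 - 12| / √(9 + 25 + 16)
  = |31| / √50
  = 31 / 7.071
  ≈ 4.384

4.384


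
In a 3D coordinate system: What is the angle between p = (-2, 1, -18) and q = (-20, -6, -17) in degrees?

p·q = (-2)·(-20) + 1·(-6) + (-18)·(-17) = 40 - 6 + 306 = 340
|p| = √((-2)² + 1² + (-18)²) = √329 ≈ 18.14
|q| = √((-20)² + (-6)² + (-17)²) = √725 ≈ 26.93
cos θ = (p·q)/(|p||q|) = 340/(18.14·26.93) ≈ 0.6962
θ = arccos(0.6962) ≈ 45.88°

45.88°


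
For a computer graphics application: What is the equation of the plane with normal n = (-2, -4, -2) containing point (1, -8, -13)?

The plane through P with normal n = (a, b, c) satisfies n·(r - P) = 0,
i.e. ax + by + cz = a·x₀ + b·y₀ + c·z₀.
d = (-2)·1 + (-4)·(-8) + (-2)·(-13)
  = -2 + 32 + 26
  = 56
Equation: -2x - 4y - 2z = 56

-2x - 4y - 2z = 56


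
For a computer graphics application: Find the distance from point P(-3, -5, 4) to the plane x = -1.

distance = |a·x₀ + b·y₀ + c·z₀ - d| / √(a² + b² + c²)
  = |1·(-3) + 0·(-5) + 0·4 - (-1)| / √(1² + 0² + 0²)
  = |-3 + 0 + 0 + 1| / √(1 + 0 + 0)
  = |-2| / √1
  = 2 / 1
  ≈ 2

2


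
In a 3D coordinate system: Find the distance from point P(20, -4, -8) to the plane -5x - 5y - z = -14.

distance = |a·x₀ + b·y₀ + c·z₀ - d| / √(a² + b² + c²)
  = |(-5)·20 + (-5)·(-4) + (-1)·(-8) - (-14)| / √((-5)² + (-5)² + (-1)²)
  = |-100 + 20 + 8 + 14| / √(25 + 25 + 1)
  = |-58| / √51
  = 58 / 7.141
  ≈ 8.122

8.122


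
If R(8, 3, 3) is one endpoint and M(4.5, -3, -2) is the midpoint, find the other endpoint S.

S = 2M - R
  = (2·4.5 - 8, 2·(-3) - 3, 2·(-2) - 3)
  = (9 - 8, -6 - 3, -4 - 3)
  = (1, -9, -7)

(1, -9, -7)


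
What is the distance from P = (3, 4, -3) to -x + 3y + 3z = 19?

distance = |a·x₀ + b·y₀ + c·z₀ - d| / √(a² + b² + c²)
  = |(-1)·3 + 3·4 + 3·(-3) - 19| / √((-1)² + 3² + 3²)
  = |-3 + 12 - 9 - 19| / √(1 + 9 + 9)
  = |-19| / √19
  = 19 / 4.359
  ≈ 4.359

4.359


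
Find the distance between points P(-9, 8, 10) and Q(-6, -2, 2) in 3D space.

d = √[(x₂-x₁)² + (y₂-y₁)² + (z₂-z₁)²]
  = √[3² + (-10)² + (-8)²]
  = √[9 + 100 + 64]
  = √173
  ≈ 13.15

13.15


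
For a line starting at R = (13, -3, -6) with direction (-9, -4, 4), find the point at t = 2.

P(t) = R + t·d
  = (13 + (-9)·2, -3 + (-4)·2, -6 + 4·2)
  = (13 - 18, -3 - 8, -6 + 8)
  = (-5, -11, 2)

(-5, -11, 2)


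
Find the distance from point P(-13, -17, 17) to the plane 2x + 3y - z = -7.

distance = |a·x₀ + b·y₀ + c·z₀ - d| / √(a² + b² + c²)
  = |2·(-13) + 3·(-17) + (-1)·17 - (-7)| / √(2² + 3² + (-1)²)
  = |-26 - 51 - 17 + 7| / √(4 + 9 + 1)
  = |-87| / √14
  = 87 / 3.742
  ≈ 23.25

23.25


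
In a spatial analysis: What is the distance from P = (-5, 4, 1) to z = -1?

distance = |a·x₀ + b·y₀ + c·z₀ - d| / √(a² + b² + c²)
  = |0·(-5) + 0·4 + 1·1 - (-1)| / √(0² + 0² + 1²)
  = |0 + 0 + 1 + 1| / √(0 + 0 + 1)
  = |2| / √1
  = 2 / 1
  ≈ 2

2


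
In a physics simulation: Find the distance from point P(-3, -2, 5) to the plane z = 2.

distance = |a·x₀ + b·y₀ + c·z₀ - d| / √(a² + b² + c²)
  = |0·(-3) + 0·(-2) + 1·5 - 2| / √(0² + 0² + 1²)
  = |0 + 0 + 5 - 2| / √(0 + 0 + 1)
  = |3| / √1
  = 3 / 1
  ≈ 3

3


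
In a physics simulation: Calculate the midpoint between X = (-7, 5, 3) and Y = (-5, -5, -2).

M = ((x₁+x₂)/2, (y₁+y₂)/2, (z₁+z₂)/2)
  = ((-7 - 5)/2, (5 - 5)/2, (3 - 2)/2)
  = (-12/2, 0/2, 1/2)
  = (-6, 0, 0.5)

(-6, 0, 0.5)


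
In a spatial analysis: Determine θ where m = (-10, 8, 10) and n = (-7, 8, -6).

m·n = (-10)·(-7) + 8·8 + 10·(-6) = 70 + 64 - 60 = 74
|m| = √((-10)² + 8² + 10²) = √264 ≈ 16.25
|n| = √((-7)² + 8² + (-6)²) = √149 ≈ 12.21
cos θ = (m·n)/(|m||n|) = 74/(16.25·12.21) ≈ 0.3731
θ = arccos(0.3731) ≈ 68.09°

68.09°


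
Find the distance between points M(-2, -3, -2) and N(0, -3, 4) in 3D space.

d = √[(x₂-x₁)² + (y₂-y₁)² + (z₂-z₁)²]
  = √[2² + 0² + 6²]
  = √[4 + 0 + 36]
  = √40
  ≈ 6.325

6.325


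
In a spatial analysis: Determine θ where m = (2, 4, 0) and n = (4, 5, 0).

m·n = 2·4 + 4·5 + 0·0 = 8 + 20 + 0 = 28
|m| = √(2² + 4² + 0²) = √20 ≈ 4.472
|n| = √(4² + 5² + 0²) = √41 ≈ 6.403
cos θ = (m·n)/(|m||n|) = 28/(4.472·6.403) ≈ 0.9778
θ = arccos(0.9778) ≈ 12.09°

12.09°


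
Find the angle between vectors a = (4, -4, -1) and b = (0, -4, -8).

a·b = 4·0 + (-4)·(-4) + (-1)·(-8) = 0 + 16 + 8 = 24
|a| = √(4² + (-4)² + (-1)²) = √33 ≈ 5.745
|b| = √(0² + (-4)² + (-8)²) = √80 ≈ 8.944
cos θ = (a·b)/(|a||b|) = 24/(5.745·8.944) ≈ 0.4671
θ = arccos(0.4671) ≈ 62.15°

62.15°


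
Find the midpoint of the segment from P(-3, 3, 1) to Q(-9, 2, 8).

M = ((x₁+x₂)/2, (y₁+y₂)/2, (z₁+z₂)/2)
  = ((-3 - 9)/2, (3 + 2)/2, (1 + 8)/2)
  = (-12/2, 5/2, 9/2)
  = (-6, 2.5, 4.5)

(-6, 2.5, 4.5)


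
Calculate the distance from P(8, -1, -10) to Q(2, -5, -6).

d = √[(x₂-x₁)² + (y₂-y₁)² + (z₂-z₁)²]
  = √[(-6)² + (-4)² + 4²]
  = √[36 + 16 + 16]
  = √68
  ≈ 8.246

8.246


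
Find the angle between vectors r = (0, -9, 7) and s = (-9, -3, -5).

r·s = 0·(-9) + (-9)·(-3) + 7·(-5) = 0 + 27 - 35 = -8
|r| = √(0² + (-9)² + 7²) = √130 ≈ 11.4
|s| = √((-9)² + (-3)² + (-5)²) = √115 ≈ 10.72
cos θ = (r·s)/(|r||s|) = -8/(11.4·10.72) ≈ -0.06543
θ = arccos(-0.06543) ≈ 93.75°

93.75°


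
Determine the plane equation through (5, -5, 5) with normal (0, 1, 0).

The plane through P with normal n = (a, b, c) satisfies n·(r - P) = 0,
i.e. ax + by + cz = a·x₀ + b·y₀ + c·z₀.
d = 0·5 + 1·(-5) + 0·5
  = 0 - 5 + 0
  = -5
Equation: y = -5

y = -5


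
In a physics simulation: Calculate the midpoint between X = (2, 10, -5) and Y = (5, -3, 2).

M = ((x₁+x₂)/2, (y₁+y₂)/2, (z₁+z₂)/2)
  = ((2 + 5)/2, (10 - 3)/2, (-5 + 2)/2)
  = (7/2, 7/2, -3/2)
  = (3.5, 3.5, -1.5)

(3.5, 3.5, -1.5)


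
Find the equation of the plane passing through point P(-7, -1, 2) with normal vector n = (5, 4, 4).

The plane through P with normal n = (a, b, c) satisfies n·(r - P) = 0,
i.e. ax + by + cz = a·x₀ + b·y₀ + c·z₀.
d = 5·(-7) + 4·(-1) + 4·2
  = -35 - 4 + 8
  = -31
Equation: 5x + 4y + 4z = -31

5x + 4y + 4z = -31


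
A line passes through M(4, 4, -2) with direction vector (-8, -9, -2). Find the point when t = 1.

P(t) = M + t·d
  = (4 + (-8)·1, 4 + (-9)·1, -2 + (-2)·1)
  = (4 - 8, 4 - 9, -2 - 2)
  = (-4, -5, -4)

(-4, -5, -4)


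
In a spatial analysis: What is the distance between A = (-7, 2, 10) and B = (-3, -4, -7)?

d = √[(x₂-x₁)² + (y₂-y₁)² + (z₂-z₁)²]
  = √[4² + (-6)² + (-17)²]
  = √[16 + 36 + 289]
  = √341
  ≈ 18.47

18.47


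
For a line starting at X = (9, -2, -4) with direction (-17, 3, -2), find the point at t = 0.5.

P(t) = X + t·d
  = (9 + (-17)·0.5, -2 + 3·0.5, -4 + (-2)·0.5)
  = (9 - 8.5, -2 + 1.5, -4 - 1)
  = (0.5, -0.5, -5)

(0.5, -0.5, -5)


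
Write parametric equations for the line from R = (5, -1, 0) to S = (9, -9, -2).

Direction vector d = S - R = (9 - 5, -9 + 1, -2 + 0) = (4, -8, -2)
Parametric form r = R + t·d:
x = 5 + 4t, y = -1 - 8t, z = 0 - 2t

x = 5 + 4t, y = -1 - 8t, z = 0 - 2t


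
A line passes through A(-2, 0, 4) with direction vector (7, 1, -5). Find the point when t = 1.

P(t) = A + t·d
  = (-2 + 7·1, 0 + 1·1, 4 + (-5)·1)
  = (-2 + 7, 0 + 1, 4 - 5)
  = (5, 1, -1)

(5, 1, -1)


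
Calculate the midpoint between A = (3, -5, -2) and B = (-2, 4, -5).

M = ((x₁+x₂)/2, (y₁+y₂)/2, (z₁+z₂)/2)
  = ((3 - 2)/2, (-5 + 4)/2, (-2 - 5)/2)
  = (1/2, -1/2, -7/2)
  = (0.5, -0.5, -3.5)

(0.5, -0.5, -3.5)


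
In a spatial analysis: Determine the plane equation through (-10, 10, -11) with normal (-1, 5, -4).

The plane through P with normal n = (a, b, c) satisfies n·(r - P) = 0,
i.e. ax + by + cz = a·x₀ + b·y₀ + c·z₀.
d = (-1)·(-10) + 5·10 + (-4)·(-11)
  = 10 + 50 + 44
  = 104
Equation: -x + 5y - 4z = 104

-x + 5y - 4z = 104


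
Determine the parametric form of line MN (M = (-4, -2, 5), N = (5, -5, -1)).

Direction vector d = N - M = (5 + 4, -5 + 2, -1 - 5) = (9, -3, -6)
Parametric form r = M + t·d:
x = -4 + 9t, y = -2 - 3t, z = 5 - 6t

x = -4 + 9t, y = -2 - 3t, z = 5 - 6t


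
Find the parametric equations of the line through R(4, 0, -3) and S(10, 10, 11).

Direction vector d = S - R = (10 - 4, 10 + 0, 11 + 3) = (6, 10, 14)
Parametric form r = R + t·d:
x = 4 + 6t, y = 0 + 10t, z = -3 + 14t

x = 4 + 6t, y = 0 + 10t, z = -3 + 14t


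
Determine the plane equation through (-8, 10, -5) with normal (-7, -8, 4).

The plane through P with normal n = (a, b, c) satisfies n·(r - P) = 0,
i.e. ax + by + cz = a·x₀ + b·y₀ + c·z₀.
d = (-7)·(-8) + (-8)·10 + 4·(-5)
  = 56 - 80 - 20
  = -44
Equation: -7x - 8y + 4z = -44

-7x - 8y + 4z = -44


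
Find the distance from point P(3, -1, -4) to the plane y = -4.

distance = |a·x₀ + b·y₀ + c·z₀ - d| / √(a² + b² + c²)
  = |0·3 + 1·(-1) + 0·(-4) - (-4)| / √(0² + 1² + 0²)
  = |0 - 1 + 0 + 4| / √(0 + 1 + 0)
  = |3| / √1
  = 3 / 1
  ≈ 3

3


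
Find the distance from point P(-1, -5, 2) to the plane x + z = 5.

distance = |a·x₀ + b·y₀ + c·z₀ - d| / √(a² + b² + c²)
  = |1·(-1) + 0·(-5) + 1·2 - 5| / √(1² + 0² + 1²)
  = |-1 + 0 + 2 - 5| / √(1 + 0 + 1)
  = |-4| / √2
  = 4 / 1.414
  ≈ 2.828

2.828


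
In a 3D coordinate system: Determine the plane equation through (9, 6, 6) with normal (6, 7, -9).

The plane through P with normal n = (a, b, c) satisfies n·(r - P) = 0,
i.e. ax + by + cz = a·x₀ + b·y₀ + c·z₀.
d = 6·9 + 7·6 + (-9)·6
  = 54 + 42 - 54
  = 42
Equation: 6x + 7y - 9z = 42

6x + 7y - 9z = 42


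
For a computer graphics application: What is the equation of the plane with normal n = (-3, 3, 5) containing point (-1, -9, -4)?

The plane through P with normal n = (a, b, c) satisfies n·(r - P) = 0,
i.e. ax + by + cz = a·x₀ + b·y₀ + c·z₀.
d = (-3)·(-1) + 3·(-9) + 5·(-4)
  = 3 - 27 - 20
  = -44
Equation: -3x + 3y + 5z = -44

-3x + 3y + 5z = -44


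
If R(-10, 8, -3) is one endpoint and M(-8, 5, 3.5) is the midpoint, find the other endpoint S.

S = 2M - R
  = (2·(-8) - (-10), 2·5 - 8, 2·3.5 - (-3))
  = (-16 + 10, 10 - 8, 7 + 3)
  = (-6, 2, 10)

(-6, 2, 10)


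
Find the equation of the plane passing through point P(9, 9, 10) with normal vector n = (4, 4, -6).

The plane through P with normal n = (a, b, c) satisfies n·(r - P) = 0,
i.e. ax + by + cz = a·x₀ + b·y₀ + c·z₀.
d = 4·9 + 4·9 + (-6)·10
  = 36 + 36 - 60
  = 12
Equation: 4x + 4y - 6z = 12

4x + 4y - 6z = 12


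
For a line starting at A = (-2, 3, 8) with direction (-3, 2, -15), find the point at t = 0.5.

P(t) = A + t·d
  = (-2 + (-3)·0.5, 3 + 2·0.5, 8 + (-15)·0.5)
  = (-2 - 1.5, 3 + 1, 8 - 7.5)
  = (-3.5, 4, 0.5)

(-3.5, 4, 0.5)


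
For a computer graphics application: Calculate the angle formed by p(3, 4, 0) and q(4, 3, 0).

p·q = 3·4 + 4·3 + 0·0 = 12 + 12 + 0 = 24
|p| = √(3² + 4² + 0²) = √25 ≈ 5
|q| = √(4² + 3² + 0²) = √25 ≈ 5
cos θ = (p·q)/(|p||q|) = 24/(5·5) ≈ 0.96
θ = arccos(0.96) ≈ 16.26°

16.26°
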